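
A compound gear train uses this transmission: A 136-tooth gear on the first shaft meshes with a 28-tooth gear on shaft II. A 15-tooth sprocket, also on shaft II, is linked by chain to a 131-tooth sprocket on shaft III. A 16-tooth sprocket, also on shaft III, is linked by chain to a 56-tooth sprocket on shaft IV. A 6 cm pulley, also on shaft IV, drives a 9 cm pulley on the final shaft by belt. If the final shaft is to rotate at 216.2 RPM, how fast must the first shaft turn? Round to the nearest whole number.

Overall ratio R = 0.20588 × 8.7333 × 3.5 × 1.5 = 9.4397.
Required input speed = output speed × R = 216.2 × 9.4397 = 2040.9 RPM.

2041 RPM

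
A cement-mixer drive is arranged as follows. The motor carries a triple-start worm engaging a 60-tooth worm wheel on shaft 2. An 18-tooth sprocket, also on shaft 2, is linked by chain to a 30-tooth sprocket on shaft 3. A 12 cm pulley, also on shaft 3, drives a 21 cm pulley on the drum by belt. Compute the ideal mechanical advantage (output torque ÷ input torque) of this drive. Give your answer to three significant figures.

Each stage contributes driven/driver: worm 60/3 = 20, chain 30/18 = 1.6667, belt 21/12 = 1.75.
Overall: 20 × 1.6667 × 1.75 = 58.333.

58.3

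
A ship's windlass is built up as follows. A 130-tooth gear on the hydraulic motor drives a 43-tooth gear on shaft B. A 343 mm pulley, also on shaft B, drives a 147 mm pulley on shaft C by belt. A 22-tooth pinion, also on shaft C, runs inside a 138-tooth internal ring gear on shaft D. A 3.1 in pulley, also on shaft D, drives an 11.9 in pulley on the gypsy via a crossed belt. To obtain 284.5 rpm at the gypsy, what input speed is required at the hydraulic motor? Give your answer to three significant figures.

971 rpm

Overall ratio R = 0.33077 × 0.42857 × 6.2727 × 3.8387 = 3.4134.
Required input speed = output speed × R = 284.5 × 3.4134 = 971.12 rpm.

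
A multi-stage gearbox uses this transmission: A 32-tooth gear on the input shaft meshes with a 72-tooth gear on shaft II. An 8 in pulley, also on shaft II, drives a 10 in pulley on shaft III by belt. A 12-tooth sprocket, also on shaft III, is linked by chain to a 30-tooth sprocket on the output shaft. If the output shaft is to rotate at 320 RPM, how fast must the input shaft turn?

Overall ratio R = 2.25 × 1.25 × 2.5 = 7.0312.
Required input speed = output speed × R = 320 × 7.0312 = 2250 RPM.

2250 RPM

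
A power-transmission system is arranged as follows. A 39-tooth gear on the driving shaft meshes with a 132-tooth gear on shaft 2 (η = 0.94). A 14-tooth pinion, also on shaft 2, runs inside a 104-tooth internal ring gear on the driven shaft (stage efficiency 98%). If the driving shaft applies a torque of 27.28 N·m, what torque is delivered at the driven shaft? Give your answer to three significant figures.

632 N·m

After the gear mesh (132/39): 27.28 × 3.3846 × 0.94 = 86.792 N·m
After the internal gear (104/14): 86.792 × 7.4286 × 0.98 = 631.85 N·m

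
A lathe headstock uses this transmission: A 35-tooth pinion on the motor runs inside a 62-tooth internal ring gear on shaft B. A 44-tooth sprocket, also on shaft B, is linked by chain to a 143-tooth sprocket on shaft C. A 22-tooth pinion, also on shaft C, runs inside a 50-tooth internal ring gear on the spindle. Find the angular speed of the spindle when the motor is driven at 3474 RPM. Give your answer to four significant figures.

265.5 RPM

the motor → shaft B (internal gear, 62/35): 3474 ÷ 1.7714 = 1961.1 RPM
shaft B → shaft C (chain, 143/44): 1961.1 ÷ 3.25 = 603.42 RPM
shaft C → the spindle (internal gear, 50/22): 603.42 ÷ 2.2727 = 265.51 RPM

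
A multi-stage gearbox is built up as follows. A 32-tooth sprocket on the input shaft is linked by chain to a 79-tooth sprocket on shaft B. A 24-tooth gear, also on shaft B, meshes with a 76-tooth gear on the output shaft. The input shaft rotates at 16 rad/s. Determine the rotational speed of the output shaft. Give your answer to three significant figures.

the input shaft → shaft B (chain, 79/32): 16 ÷ 2.4688 = 6.481 rad/s
shaft B → the output shaft (gear mesh, 76/24): 6.481 ÷ 3.1667 = 2.0466 rad/s

2.05 rad/s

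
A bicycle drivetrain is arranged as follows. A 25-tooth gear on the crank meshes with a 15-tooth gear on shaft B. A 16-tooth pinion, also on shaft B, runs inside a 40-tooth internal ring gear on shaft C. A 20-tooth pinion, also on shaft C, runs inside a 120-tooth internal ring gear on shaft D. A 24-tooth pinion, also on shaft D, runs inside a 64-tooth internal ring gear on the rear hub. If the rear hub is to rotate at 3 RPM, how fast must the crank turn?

72 RPM

Overall ratio R = 0.6 × 2.5 × 6 × 2.6667 = 24.
Required input speed = output speed × R = 3 × 24 = 72 RPM.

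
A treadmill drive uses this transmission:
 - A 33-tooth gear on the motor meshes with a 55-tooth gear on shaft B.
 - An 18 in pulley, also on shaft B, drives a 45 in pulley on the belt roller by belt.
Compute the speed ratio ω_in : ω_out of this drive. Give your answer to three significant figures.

Each stage contributes driven/driver: gear mesh 55/33 = 1.6667, belt 45/18 = 2.5.
Overall: 1.6667 × 2.5 = 4.1667.

4.17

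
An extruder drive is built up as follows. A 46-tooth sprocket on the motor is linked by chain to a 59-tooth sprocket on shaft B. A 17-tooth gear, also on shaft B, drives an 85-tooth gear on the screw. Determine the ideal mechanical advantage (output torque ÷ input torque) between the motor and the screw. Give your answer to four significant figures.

6.413

Each stage contributes driven/driver: chain 59/46 = 1.2826, gear mesh 85/17 = 5.
Overall: 1.2826 × 5 = 6.413.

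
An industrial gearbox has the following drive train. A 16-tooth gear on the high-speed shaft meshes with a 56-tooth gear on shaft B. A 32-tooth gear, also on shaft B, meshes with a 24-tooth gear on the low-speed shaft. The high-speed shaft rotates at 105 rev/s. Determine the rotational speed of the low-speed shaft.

the high-speed shaft → shaft B (gear mesh, 56/16): 105 ÷ 3.5 = 30 rev/s
shaft B → the low-speed shaft (gear mesh, 24/32): 30 ÷ 0.75 = 40 rev/s

40 rev/s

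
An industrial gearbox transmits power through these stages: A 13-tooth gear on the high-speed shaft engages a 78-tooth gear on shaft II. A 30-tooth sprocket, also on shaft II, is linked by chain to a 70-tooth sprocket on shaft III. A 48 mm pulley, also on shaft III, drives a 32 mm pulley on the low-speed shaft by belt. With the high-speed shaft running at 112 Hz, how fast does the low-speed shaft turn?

12 Hz

gear mesh 78/13 = 6 → 112/6 = 18.667 Hz
chain 70/30 = 2.3333 → 18.667/2.3333 = 8 Hz
belt 32/48 = 0.66667 → 8/0.66667 = 12 Hz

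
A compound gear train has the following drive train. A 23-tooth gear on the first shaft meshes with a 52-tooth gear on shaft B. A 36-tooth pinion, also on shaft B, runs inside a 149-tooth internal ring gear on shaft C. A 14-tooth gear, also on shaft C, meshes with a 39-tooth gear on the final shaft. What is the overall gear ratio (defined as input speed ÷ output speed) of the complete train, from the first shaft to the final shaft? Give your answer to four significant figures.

Each stage contributes driven/driver: gear mesh 52/23 = 2.2609, internal gear 149/36 = 4.1389, gear mesh 39/14 = 2.7857.
Overall: 2.2609 × 4.1389 × 2.7857 = 26.067.

26.07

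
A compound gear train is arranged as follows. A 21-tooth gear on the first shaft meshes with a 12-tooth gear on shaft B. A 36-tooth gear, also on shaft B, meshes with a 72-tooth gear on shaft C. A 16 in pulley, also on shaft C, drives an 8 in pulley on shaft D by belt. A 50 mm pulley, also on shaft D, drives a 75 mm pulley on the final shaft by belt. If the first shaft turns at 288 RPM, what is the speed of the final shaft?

Gear mesh: ratio = 12/21 = 0.57143, so shaft B turns at 288 / 0.57143 = 504 RPM.
Gear mesh: ratio = 72/36 = 2, so shaft C turns at 504 / 2 = 252 RPM.
Belt: ratio = 8/16 = 0.5, so shaft D turns at 252 / 0.5 = 504 RPM.
Belt: ratio = 75/50 = 1.5, so the final shaft turns at 504 / 1.5 = 336 RPM.

336 RPM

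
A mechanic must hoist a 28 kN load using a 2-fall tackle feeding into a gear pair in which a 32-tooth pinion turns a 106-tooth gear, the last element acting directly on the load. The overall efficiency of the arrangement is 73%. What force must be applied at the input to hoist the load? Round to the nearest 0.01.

Block-and-tackle MA = number of supporting rope parts = 2.
Gear pair MA = 106/32 = 3.3125.
Combined ideal MA = 2 × 3.3125 = 6.625.
Actual MA = 6.625 × 0.73 = 4.8362.
Effort = load / actual MA = 28 / 4.8362 = 5.7896 kN.

5.79 kN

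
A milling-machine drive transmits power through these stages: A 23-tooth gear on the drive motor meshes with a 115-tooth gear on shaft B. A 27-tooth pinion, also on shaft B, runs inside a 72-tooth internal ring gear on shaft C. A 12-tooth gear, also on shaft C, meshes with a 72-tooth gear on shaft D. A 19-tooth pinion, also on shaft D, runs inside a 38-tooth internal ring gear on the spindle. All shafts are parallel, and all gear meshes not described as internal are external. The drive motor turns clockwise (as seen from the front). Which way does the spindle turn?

the drive motor → shaft B: external mesh, 1 reversal → CCW.
shaft B → shaft C: internal mesh, same direction → CCW.
shaft C → shaft D: external mesh, 1 reversal → CW.
shaft D → the spindle: internal mesh, same direction → CW.
2 reversals in total — an even number — so the spindle turns the same way as the drive motor.

clockwise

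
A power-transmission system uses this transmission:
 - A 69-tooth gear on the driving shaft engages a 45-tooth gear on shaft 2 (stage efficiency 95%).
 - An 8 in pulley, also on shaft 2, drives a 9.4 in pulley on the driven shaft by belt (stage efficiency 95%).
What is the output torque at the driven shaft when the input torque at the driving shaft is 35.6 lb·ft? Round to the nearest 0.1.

24.6 lb·ft

gear mesh 45/69 = 0.65217 → τ = 35.6·0.65217·0.95 = 22.057 lb·ft
belt 9.4/8 = 1.175 → τ = 22.057·1.175·0.95 = 24.621 lb·ft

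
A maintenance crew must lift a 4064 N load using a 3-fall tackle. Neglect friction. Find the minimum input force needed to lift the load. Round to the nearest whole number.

Block-and-tackle MA = number of supporting rope parts = 3.
Effort = load / MA = 4064 / 3 = 1354.7 N.

1355 N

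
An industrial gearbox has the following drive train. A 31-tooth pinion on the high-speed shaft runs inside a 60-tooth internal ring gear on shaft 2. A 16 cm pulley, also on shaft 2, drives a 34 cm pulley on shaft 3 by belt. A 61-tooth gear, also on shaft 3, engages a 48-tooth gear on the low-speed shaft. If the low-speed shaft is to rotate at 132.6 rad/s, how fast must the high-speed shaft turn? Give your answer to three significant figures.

429 rad/s

Overall ratio R = 1.9355 × 2.125 × 0.78689 = 3.2364.
Required input speed = output speed × R = 132.6 × 3.2364 = 429.14 rad/s.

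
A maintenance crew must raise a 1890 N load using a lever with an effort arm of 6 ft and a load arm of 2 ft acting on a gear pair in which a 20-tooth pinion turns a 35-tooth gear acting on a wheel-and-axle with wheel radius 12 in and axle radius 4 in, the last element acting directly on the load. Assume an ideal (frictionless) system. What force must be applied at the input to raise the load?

120 N

Lever MA = effort arm / load arm = 6/2 = 3.
Gear pair MA = 35/20 = 1.75.
Wheel-and-axle MA = R/r = 12/4 = 3.
Combined ideal MA = 3 × 1.75 × 3 = 15.75.
Effort = load / MA = 1890 / 15.75 = 120 N.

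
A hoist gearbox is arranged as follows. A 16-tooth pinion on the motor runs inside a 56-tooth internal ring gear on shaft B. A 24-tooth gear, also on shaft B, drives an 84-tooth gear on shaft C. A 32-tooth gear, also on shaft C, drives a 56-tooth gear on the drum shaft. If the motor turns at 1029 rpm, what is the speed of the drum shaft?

internal gear 56/16 = 3.5 → 1029/3.5 = 294 rpm
gear mesh 84/24 = 3.5 → 294/3.5 = 84 rpm
gear mesh 56/32 = 1.75 → 84/1.75 = 48 rpm

48 rpm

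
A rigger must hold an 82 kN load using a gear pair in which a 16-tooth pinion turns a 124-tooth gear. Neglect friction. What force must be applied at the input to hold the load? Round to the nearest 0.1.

Gear pair MA = 124/16 = 7.75.
Effort = load / MA = 82 / 7.75 = 10.581 kN.

10.6 kN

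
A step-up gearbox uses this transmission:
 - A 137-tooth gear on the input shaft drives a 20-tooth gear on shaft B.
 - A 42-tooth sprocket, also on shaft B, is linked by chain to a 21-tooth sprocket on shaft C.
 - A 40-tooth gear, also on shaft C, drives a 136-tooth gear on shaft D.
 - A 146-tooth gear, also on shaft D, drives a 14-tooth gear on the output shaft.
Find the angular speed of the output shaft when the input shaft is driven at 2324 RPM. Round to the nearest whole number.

the input shaft → shaft B (gear mesh, 20/137): 2324 ÷ 0.14599 = 15919 RPM
shaft B → shaft C (chain, 21/42): 15919 ÷ 0.5 = 31839 RPM
shaft C → shaft D (gear mesh, 136/40): 31839 ÷ 3.4 = 9364.4 RPM
shaft D → the output shaft (gear mesh, 14/146): 9364.4 ÷ 0.09589 = 97657 RPM

97657 RPM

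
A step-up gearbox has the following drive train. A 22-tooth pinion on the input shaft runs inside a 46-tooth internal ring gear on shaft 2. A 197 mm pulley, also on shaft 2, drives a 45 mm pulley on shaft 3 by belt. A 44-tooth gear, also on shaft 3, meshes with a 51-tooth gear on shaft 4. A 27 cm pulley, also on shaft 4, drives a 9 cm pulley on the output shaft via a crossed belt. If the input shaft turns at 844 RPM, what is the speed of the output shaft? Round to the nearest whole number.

4574 RPM

Internal gear: ratio = 46/22 = 2.0909, so shaft 2 turns at 844 / 2.0909 = 403.65 RPM.
Belt: ratio = 45/197 = 0.22843, so shaft 3 turns at 403.65 / 0.22843 = 1767.1 RPM.
Gear mesh: ratio = 51/44 = 1.1591, so shaft 4 turns at 1767.1 / 1.1591 = 1524.6 RPM.
Belt: ratio = 9/27 = 0.33333, so the output shaft turns at 1524.6 / 0.33333 = 4573.7 RPM.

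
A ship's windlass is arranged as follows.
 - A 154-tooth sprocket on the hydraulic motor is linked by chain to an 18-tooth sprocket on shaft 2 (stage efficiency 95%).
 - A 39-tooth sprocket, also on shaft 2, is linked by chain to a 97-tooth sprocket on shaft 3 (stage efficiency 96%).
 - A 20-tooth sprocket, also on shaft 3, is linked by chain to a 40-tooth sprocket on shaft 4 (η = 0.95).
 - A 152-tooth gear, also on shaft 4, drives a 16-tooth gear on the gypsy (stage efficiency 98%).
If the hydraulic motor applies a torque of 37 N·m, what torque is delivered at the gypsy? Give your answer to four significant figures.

chain 18/154 = 0.11688 → τ = 37·0.11688·0.95 = 4.1084 N·m
chain 97/39 = 2.4872 → τ = 4.1084·2.4872·0.96 = 9.8097 N·m
chain 40/20 = 2 → τ = 9.8097·2·0.95 = 18.638 N·m
gear mesh 16/152 = 0.10526 → τ = 18.638·0.10526·0.98 = 1.9227 N·m

1.923 N·m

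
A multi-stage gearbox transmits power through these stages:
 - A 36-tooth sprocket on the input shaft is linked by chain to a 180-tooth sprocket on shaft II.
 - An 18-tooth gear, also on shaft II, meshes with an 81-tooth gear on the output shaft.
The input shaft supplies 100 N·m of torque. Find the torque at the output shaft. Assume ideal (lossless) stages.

After the chain (180/36): 100 × 5 = 500 N·m
After the gear mesh (81/18): 500 × 4.5 = 2250 N·m

2250 N·m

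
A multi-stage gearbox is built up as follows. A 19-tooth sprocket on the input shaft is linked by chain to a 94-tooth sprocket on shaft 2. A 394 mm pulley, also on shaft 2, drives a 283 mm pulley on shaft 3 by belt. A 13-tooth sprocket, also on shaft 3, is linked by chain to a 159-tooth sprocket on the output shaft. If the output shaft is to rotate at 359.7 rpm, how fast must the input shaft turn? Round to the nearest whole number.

15634 rpm

Overall ratio R = 4.9474 × 0.71827 × 12.231 = 43.463.
Required input speed = output speed × R = 359.7 × 43.463 = 15634 rpm.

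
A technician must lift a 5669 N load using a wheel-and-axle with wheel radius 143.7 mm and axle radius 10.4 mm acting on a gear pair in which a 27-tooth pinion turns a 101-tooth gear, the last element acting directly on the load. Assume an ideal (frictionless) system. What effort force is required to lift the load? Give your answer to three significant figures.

110 N

Wheel-and-axle MA = R/r = 143.7/10.4 = 13.817.
Gear pair MA = 101/27 = 3.7407.
Combined ideal MA = 13.817 × 3.7407 = 51.687.
Effort = load / MA = 5669 / 51.687 = 109.68 N.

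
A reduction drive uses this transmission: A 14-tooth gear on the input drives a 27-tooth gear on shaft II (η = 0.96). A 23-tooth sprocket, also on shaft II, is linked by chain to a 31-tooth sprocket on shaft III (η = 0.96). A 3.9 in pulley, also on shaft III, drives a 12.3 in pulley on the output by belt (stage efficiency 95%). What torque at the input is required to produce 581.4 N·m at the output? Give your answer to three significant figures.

Overall ratio R = 1.9286 × 1.3478 × 3.1538 = 8.198; overall efficiency η = 0.96 × 0.96 × 0.95 = 0.8755.
Input torque = output torque / (R × η) = 581.4 / (8.198 × 0.8755) = 81.003 N·m.

81.0 N·m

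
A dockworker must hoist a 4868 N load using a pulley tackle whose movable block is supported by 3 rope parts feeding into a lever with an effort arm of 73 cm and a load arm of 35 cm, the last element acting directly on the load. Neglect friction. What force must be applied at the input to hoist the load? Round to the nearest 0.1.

Block-and-tackle MA = number of supporting rope parts = 3.
Lever MA = effort arm / load arm = 73/35 = 2.0857.
Combined ideal MA = 3 × 2.0857 = 6.2571.
Effort = load / MA = 4868 / 6.2571 = 777.99 N.

778.0 N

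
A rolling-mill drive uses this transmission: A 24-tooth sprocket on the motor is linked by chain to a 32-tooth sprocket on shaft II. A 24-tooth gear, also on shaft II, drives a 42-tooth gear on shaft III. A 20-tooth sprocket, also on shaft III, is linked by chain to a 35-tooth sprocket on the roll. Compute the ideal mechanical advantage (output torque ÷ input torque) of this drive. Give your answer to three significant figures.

Each stage contributes driven/driver: chain 32/24 = 1.3333, gear mesh 42/24 = 1.75, chain 35/20 = 1.75.
Overall: 1.3333 × 1.75 × 1.75 = 4.0833.

4.08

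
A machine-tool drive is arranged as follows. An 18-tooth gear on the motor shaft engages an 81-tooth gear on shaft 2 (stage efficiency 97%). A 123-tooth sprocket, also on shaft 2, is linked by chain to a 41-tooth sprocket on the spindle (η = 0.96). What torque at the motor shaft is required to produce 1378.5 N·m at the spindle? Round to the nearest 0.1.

Overall ratio R = 4.5 × 0.33333 = 1.5; overall efficiency η = 0.97 × 0.96 = 0.9312.
Input torque = output torque / (R × η) = 1378.5 / (1.5 × 0.9312) = 986.9 N·m.

986.9 N·m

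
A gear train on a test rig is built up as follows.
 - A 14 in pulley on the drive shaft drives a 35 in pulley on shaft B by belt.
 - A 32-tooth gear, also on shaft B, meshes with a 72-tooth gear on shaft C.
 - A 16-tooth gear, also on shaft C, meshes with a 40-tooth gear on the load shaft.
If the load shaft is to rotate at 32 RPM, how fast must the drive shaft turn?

450 RPM

Overall ratio R = 2.5 × 2.25 × 2.5 = 14.062.
Required input speed = output speed × R = 32 × 14.062 = 450 RPM.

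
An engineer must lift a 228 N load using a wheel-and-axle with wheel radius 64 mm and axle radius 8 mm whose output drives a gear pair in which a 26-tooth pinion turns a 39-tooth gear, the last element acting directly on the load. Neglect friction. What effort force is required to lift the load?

Wheel-and-axle MA = R/r = 64/8 = 8.
Gear pair MA = 39/26 = 1.5.
Combined ideal MA = 8 × 1.5 = 12.
Effort = load / MA = 228 / 12 = 19 N.

19 N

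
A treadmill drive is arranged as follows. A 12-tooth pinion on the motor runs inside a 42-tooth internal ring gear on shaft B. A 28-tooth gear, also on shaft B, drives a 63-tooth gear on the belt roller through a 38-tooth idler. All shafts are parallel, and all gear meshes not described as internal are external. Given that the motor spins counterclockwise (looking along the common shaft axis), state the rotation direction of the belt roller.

the motor → shaft B: internal mesh, same direction → CCW.
shaft B → the belt roller: driver → idler → driven is 2 external meshes, 2 reversals → CCW.
2 reversals in total — an even number — so the belt roller turns the same way as the motor.

counterclockwise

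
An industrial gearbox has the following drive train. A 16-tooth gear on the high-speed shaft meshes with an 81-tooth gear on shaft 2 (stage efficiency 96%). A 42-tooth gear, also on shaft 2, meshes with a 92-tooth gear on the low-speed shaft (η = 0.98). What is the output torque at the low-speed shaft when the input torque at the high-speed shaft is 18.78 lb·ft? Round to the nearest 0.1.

After the gear mesh (81/16): 18.78 × 5.0625 × 0.96 = 91.271 lb·ft
After the gear mesh (92/42): 91.271 × 2.1905 × 0.98 = 195.93 lb·ft

195.9 lb·ft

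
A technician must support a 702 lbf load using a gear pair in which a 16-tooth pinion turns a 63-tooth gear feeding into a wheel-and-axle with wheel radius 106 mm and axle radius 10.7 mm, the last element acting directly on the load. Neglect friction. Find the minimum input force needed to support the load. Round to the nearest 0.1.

18.0 lbf

Gear pair MA = 63/16 = 3.9375.
Wheel-and-axle MA = R/r = 106/10.7 = 9.9065.
Combined ideal MA = 3.9375 × 9.9065 = 39.007.
Effort = load / MA = 702 / 39.007 = 17.997 lbf.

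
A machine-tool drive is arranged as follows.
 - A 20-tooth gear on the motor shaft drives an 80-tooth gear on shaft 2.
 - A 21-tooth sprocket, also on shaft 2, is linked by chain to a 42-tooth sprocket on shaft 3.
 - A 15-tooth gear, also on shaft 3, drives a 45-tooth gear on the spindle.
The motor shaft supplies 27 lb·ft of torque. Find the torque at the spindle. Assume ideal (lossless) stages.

gear mesh 80/20 = 4 → τ = 27·4 = 108 lb·ft
chain 42/21 = 2 → τ = 108·2 = 216 lb·ft
gear mesh 45/15 = 3 → τ = 216·3 = 648 lb·ft

648 lb·ft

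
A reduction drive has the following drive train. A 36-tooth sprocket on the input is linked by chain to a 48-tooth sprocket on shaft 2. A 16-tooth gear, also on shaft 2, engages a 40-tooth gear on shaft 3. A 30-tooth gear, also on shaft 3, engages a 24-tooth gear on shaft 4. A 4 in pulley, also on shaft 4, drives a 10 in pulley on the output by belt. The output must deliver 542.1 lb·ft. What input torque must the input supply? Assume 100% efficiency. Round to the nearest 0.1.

Overall ratio R = 1.3333 × 2.5 × 0.8 × 2.5 = 6.6667.
Input torque = output torque / R = 542.1 / 6.6667 = 81.315 lb·ft.

81.3 lb·ft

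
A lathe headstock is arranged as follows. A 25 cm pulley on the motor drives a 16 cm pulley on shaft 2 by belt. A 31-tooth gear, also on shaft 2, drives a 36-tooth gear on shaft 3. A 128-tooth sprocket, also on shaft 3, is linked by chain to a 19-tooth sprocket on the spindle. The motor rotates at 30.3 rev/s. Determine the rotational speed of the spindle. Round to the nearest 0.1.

belt 16/25 = 0.64 → 30.3/0.64 = 47.344 rev/s
gear mesh 36/31 = 1.1613 → 47.344/1.1613 = 40.768 rev/s
chain 19/128 = 0.14844 → 40.768/0.14844 = 274.65 rev/s

274.6 rev/s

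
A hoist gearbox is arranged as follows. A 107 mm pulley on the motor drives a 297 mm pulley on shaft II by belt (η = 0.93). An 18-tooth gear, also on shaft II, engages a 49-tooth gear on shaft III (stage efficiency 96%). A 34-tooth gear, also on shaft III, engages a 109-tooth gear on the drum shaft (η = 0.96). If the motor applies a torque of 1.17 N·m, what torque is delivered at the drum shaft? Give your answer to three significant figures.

belt 297/107 = 2.7757 → τ = 1.17·2.7757·0.93 = 3.0202 N·m
gear mesh 49/18 = 2.7222 → τ = 3.0202·2.7222·0.96 = 7.8929 N·m
gear mesh 109/34 = 3.2059 → τ = 7.8929·3.2059·0.96 = 24.292 N·m

24.3 N·m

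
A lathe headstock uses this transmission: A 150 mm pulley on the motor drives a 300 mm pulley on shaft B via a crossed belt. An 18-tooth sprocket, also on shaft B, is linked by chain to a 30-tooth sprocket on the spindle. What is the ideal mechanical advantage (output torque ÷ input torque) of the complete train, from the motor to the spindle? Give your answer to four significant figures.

3.333

Each stage contributes driven/driver: belt 300/150 = 2, chain 30/18 = 1.6667.
Overall: 2 × 1.6667 = 3.3333.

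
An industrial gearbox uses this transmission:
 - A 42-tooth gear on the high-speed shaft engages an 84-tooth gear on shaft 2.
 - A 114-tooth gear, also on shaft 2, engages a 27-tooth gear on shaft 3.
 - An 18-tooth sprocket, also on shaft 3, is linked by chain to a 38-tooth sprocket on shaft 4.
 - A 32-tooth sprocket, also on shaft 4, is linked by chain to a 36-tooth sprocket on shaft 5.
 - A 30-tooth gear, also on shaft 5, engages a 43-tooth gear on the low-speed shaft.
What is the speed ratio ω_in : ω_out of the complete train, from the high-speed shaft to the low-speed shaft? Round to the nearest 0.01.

1.61

Each stage contributes driven/driver: gear mesh 84/42 = 2, gear mesh 27/114 = 0.23684, chain 38/18 = 2.1111, chain 36/32 = 1.125, gear mesh 43/30 = 1.4333.
Overall: 2 × 0.23684 × 2.1111 × 1.125 × 1.4333 = 1.6125.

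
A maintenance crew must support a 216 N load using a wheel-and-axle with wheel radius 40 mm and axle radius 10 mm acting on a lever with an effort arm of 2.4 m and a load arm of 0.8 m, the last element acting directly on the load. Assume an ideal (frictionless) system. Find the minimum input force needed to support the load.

Wheel-and-axle MA = R/r = 40/10 = 4.
Lever MA = effort arm / load arm = 2.4/0.8 = 3.
Combined ideal MA = 4 × 3 = 12.
Effort = load / MA = 216 / 12 = 18 N.

18 N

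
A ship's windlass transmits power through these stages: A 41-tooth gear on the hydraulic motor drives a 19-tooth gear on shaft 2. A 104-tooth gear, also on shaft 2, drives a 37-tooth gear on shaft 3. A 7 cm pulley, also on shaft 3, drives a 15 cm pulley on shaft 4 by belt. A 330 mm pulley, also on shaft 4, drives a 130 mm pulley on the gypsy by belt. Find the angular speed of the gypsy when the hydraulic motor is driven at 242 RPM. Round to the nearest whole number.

gear mesh 19/41 = 0.46341 → 242/0.46341 = 522.21 RPM
gear mesh 37/104 = 0.35577 → 522.21/0.35577 = 1467.8 RPM
belt 15/7 = 2.1429 → 1467.8/2.1429 = 684.99 RPM
belt 130/330 = 0.39394 → 684.99/0.39394 = 1738.8 RPM

1739 RPM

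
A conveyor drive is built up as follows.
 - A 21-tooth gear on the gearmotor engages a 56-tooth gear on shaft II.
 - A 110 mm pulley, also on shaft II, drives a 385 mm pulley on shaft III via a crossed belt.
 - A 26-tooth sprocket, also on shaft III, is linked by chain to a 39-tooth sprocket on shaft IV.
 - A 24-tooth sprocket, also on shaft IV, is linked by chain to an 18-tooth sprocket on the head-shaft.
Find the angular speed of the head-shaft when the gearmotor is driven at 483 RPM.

the gearmotor → shaft II (gear mesh, 56/21): 483 ÷ 2.6667 = 181.12 RPM
shaft II → shaft III (belt, 385/110): 181.12 ÷ 3.5 = 51.75 RPM
shaft III → shaft IV (chain, 39/26): 51.75 ÷ 1.5 = 34.5 RPM
shaft IV → the head-shaft (chain, 18/24): 34.5 ÷ 0.75 = 46 RPM

46 RPM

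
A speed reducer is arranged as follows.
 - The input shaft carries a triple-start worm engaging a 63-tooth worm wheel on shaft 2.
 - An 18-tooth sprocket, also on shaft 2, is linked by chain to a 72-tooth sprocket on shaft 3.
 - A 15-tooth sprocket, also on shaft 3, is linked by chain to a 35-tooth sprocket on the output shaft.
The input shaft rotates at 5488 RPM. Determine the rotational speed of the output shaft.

worm 63/3 = 21 → 5488/21 = 261.33 RPM
chain 72/18 = 4 → 261.33/4 = 65.333 RPM
chain 35/15 = 2.3333 → 65.333/2.3333 = 28 RPM

28 RPM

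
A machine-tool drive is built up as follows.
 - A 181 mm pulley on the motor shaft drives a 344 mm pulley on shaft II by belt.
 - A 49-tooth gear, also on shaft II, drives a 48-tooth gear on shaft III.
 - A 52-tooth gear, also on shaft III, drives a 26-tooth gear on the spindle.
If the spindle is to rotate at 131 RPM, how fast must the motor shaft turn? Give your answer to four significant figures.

Overall ratio R = 1.9006 × 0.97959 × 0.5 = 0.93088.
Required input speed = output speed × R = 131 × 0.93088 = 121.95 RPM.

121.9 RPM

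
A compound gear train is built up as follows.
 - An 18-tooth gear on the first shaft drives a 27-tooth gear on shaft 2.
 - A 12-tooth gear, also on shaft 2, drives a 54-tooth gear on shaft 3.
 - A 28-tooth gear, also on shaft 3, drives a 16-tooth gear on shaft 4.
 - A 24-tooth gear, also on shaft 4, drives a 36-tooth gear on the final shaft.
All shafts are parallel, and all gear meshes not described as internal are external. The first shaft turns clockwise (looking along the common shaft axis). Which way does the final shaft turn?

the first shaft → shaft 2: external mesh, 1 reversal → CCW.
shaft 2 → shaft 3: external mesh, 1 reversal → CW.
shaft 3 → shaft 4: external mesh, 1 reversal → CCW.
shaft 4 → the final shaft: external mesh, 1 reversal → CW.
4 reversals in total — an even number — so the final shaft turns the same way as the first shaft.

clockwise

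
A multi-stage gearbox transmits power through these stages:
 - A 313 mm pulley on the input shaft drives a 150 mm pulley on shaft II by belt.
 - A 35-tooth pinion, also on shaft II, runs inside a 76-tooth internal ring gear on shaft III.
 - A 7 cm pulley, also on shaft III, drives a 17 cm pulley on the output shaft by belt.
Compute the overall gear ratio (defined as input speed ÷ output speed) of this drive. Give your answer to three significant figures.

Each stage contributes driven/driver: belt 150/313 = 0.47923, internal gear 76/35 = 2.1714, belt 17/7 = 2.4286.
Overall: 0.47923 × 2.1714 × 2.4286 = 2.5272.

2.53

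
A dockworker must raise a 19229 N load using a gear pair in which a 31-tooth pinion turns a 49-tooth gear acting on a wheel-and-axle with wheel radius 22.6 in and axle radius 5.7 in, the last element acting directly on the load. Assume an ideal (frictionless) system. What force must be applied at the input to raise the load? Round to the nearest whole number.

3068 N

Gear pair MA = 49/31 = 1.5806.
Wheel-and-axle MA = R/r = 22.6/5.7 = 3.9649.
Combined ideal MA = 1.5806 × 3.9649 = 6.2671.
Effort = load / MA = 19229 / 6.2671 = 3068.2 N.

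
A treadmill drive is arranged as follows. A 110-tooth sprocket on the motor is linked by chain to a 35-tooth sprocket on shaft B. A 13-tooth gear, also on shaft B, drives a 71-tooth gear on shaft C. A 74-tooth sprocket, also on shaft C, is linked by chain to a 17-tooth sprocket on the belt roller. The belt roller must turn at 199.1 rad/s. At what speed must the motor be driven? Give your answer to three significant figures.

Overall ratio R = 0.31818 × 5.4615 × 0.22973 = 0.39922.
Required input speed = output speed × R = 199.1 × 0.39922 = 79.484 rad/s.

79.5 rad/s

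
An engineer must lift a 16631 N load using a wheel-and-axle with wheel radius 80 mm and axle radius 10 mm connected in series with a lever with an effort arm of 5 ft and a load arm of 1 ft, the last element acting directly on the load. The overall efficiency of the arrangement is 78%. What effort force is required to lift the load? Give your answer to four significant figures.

533.0 N

Wheel-and-axle MA = R/r = 80/10 = 8.
Lever MA = effort arm / load arm = 5/1 = 5.
Combined ideal MA = 8 × 5 = 40.
Actual MA = 40 × 0.78 = 31.2.
Effort = load / actual MA = 16631 / 31.2 = 533.04 N.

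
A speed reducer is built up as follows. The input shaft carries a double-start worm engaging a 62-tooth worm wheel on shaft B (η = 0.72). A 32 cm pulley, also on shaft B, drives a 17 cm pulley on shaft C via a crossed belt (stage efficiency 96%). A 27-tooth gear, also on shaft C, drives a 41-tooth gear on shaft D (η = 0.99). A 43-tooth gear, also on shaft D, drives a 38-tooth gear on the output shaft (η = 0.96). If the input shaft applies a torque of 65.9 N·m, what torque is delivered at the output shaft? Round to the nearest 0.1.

After the worm (62/2): 65.9 × 31 × 0.72 = 1470.9 N·m
After the belt (17/32): 1470.9 × 0.53125 × 0.96 = 750.15 N·m
After the gear mesh (41/27): 750.15 × 1.5185 × 0.99 = 1127.7 N·m
After the gear mesh (38/43): 1127.7 × 0.88372 × 0.96 = 956.73 N·m

956.7 N·m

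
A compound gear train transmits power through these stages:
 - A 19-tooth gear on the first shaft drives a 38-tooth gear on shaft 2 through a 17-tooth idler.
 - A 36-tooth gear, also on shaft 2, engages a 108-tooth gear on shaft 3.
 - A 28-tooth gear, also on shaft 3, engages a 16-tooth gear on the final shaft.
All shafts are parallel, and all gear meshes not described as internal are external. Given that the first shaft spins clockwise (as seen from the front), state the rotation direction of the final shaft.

clockwise

the first shaft → shaft 2: driver → idler → driven is 2 external meshes, 2 reversals → CW.
shaft 2 → shaft 3: external mesh, 1 reversal → CCW.
shaft 3 → the final shaft: external mesh, 1 reversal → CW.
4 reversals in total — an even number — so the final shaft turns the same way as the first shaft.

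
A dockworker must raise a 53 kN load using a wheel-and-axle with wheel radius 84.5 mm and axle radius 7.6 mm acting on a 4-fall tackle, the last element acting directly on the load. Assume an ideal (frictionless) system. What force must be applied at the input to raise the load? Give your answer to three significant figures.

1.19 kN

Wheel-and-axle MA = R/r = 84.5/7.6 = 11.118.
Block-and-tackle MA = number of supporting rope parts = 4.
Combined ideal MA = 11.118 × 4 = 44.474.
Effort = load / MA = 53 / 44.474 = 1.1917 kN.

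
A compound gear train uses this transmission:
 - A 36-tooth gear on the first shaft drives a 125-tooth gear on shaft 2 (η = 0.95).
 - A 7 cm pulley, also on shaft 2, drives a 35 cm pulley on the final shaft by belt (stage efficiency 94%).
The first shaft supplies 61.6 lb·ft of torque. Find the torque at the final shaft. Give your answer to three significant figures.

955 lb·ft

After the gear mesh (125/36): 61.6 × 3.4722 × 0.95 = 203.19 lb·ft
After the belt (35/7): 203.19 × 5 × 0.94 = 955.01 lb·ft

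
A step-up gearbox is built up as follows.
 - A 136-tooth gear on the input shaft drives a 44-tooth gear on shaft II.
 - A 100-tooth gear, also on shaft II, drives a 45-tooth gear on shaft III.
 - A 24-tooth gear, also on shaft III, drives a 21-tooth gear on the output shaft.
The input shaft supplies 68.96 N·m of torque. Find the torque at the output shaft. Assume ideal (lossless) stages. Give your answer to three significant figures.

Gear mesh: ratio = 44/136 = 0.32353; torque at shaft II = 68.96 × 0.32353 = 22.311 N·m.
Gear mesh: ratio = 45/100 = 0.45; torque at shaft III = 22.311 × 0.45 = 10.04 N·m.
Gear mesh: ratio = 21/24 = 0.875; torque at the output shaft = 10.04 × 0.875 = 8.7848 N·m.

8.78 N·m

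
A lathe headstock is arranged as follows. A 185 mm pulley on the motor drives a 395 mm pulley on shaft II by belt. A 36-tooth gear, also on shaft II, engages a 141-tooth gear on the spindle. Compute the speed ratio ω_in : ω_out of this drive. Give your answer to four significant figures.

Each stage contributes driven/driver: belt 395/185 = 2.1351, gear mesh 141/36 = 3.9167.
Overall: 2.1351 × 3.9167 = 8.3626.

8.363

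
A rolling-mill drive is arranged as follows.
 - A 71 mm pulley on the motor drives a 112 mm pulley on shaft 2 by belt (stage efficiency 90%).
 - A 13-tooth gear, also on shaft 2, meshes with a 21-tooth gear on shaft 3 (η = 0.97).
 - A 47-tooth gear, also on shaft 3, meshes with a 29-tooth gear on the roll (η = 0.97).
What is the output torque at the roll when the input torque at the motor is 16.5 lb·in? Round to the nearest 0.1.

22.0 lb·in

After the belt (112/71): 16.5 × 1.5775 × 0.90 = 23.425 lb·in
After the gear mesh (21/13): 23.425 × 1.6154 × 0.97 = 36.706 lb·in
After the gear mesh (29/47): 36.706 × 0.61702 × 0.97 = 21.969 lb·in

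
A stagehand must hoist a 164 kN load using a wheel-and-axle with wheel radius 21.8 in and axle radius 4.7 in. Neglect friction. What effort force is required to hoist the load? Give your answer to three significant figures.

Wheel-and-axle MA = R/r = 21.8/4.7 = 4.6383.
Effort = load / MA = 164 / 4.6383 = 35.358 kN.

35.4 kN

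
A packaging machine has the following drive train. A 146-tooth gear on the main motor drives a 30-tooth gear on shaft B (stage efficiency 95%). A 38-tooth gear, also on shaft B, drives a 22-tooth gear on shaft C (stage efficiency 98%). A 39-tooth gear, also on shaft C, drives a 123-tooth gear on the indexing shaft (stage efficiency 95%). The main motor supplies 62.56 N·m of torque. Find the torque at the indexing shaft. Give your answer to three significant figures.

20.8 N·m

Gear mesh: ratio = 30/146 = 0.20548; torque at shaft B = 62.56 × 0.20548 × 0.95 = 12.212 N·m.
Gear mesh: ratio = 22/38 = 0.57895; torque at shaft C = 12.212 × 0.57895 × 0.98 = 6.9287 N·m.
Gear mesh: ratio = 123/39 = 3.1538; torque at the indexing shaft = 6.9287 × 3.1538 × 0.95 = 20.76 N·m.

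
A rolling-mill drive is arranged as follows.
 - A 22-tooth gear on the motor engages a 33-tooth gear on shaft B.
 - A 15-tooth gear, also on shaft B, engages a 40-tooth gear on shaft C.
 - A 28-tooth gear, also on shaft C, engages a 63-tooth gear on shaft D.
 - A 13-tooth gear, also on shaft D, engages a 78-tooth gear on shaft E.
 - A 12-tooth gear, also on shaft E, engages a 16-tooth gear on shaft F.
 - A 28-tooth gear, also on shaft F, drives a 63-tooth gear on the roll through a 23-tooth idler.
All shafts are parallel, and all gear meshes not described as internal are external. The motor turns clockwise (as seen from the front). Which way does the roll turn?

counterclockwise

the motor → shaft B: external mesh, 1 reversal → CCW.
shaft B → shaft C: external mesh, 1 reversal → CW.
shaft C → shaft D: external mesh, 1 reversal → CCW.
shaft D → shaft E: external mesh, 1 reversal → CW.
shaft E → shaft F: external mesh, 1 reversal → CCW.
shaft F → the roll: driver → idler → driven is 2 external meshes, 2 reversals → CCW.
7 reversals in total — an odd number — so the roll turns opposite to the motor.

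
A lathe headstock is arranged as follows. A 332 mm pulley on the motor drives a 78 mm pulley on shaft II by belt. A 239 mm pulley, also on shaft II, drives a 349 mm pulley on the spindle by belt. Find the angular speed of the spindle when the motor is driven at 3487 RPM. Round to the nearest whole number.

10164 RPM

Belt: ratio = 78/332 = 0.23494, so shaft II turns at 3487 / 0.23494 = 14842 RPM.
Belt: ratio = 349/239 = 1.4603, so the spindle turns at 14842 / 1.4603 = 10164 RPM.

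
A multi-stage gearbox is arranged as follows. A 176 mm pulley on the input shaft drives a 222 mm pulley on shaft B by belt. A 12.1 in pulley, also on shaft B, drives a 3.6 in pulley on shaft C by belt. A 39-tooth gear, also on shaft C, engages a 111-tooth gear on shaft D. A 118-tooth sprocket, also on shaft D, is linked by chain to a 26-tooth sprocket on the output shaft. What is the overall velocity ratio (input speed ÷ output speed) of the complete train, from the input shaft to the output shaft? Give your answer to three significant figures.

Each stage contributes driven/driver: belt 222/176 = 1.2614, belt 3.6/12.1 = 0.29752, gear mesh 111/39 = 2.8462, chain 26/118 = 0.22034.
Overall: 1.2614 × 0.29752 × 2.8462 × 0.22034 = 0.23535.

0.235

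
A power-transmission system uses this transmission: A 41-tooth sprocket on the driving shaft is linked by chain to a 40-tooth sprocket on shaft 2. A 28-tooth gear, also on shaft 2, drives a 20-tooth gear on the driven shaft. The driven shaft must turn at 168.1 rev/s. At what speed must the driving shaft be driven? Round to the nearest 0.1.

Overall ratio R = 0.97561 × 0.71429 = 0.69686.
Required input speed = output speed × R = 168.1 × 0.69686 = 117.14 rev/s.

117.1 rev/s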